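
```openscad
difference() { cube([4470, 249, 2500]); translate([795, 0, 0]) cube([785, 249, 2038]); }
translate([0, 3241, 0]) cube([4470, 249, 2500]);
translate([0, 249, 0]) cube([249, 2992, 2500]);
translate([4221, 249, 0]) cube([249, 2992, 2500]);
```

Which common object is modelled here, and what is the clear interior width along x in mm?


A single room. The interior width is 3972 mm.

Four walls enclosing a rectangle with a door in the front wall — a room. Outside width 4470 minus two 249 mm walls gives 3972 mm.


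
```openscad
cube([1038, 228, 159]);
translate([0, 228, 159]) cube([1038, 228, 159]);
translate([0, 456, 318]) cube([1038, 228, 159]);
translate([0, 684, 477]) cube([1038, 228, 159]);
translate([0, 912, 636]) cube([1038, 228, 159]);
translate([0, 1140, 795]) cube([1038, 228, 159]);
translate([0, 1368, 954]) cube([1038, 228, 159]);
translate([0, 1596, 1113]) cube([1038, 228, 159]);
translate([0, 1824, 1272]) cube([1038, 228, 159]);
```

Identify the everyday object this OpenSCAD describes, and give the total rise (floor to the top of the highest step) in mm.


A staircase. The total rise is 1431 mm.

9 identical blocks, each offset up and back from the previous — a staircase. Each step is 159 mm tall and there are 9 of them, so the total rise is 9 × 159 = 1431 mm.


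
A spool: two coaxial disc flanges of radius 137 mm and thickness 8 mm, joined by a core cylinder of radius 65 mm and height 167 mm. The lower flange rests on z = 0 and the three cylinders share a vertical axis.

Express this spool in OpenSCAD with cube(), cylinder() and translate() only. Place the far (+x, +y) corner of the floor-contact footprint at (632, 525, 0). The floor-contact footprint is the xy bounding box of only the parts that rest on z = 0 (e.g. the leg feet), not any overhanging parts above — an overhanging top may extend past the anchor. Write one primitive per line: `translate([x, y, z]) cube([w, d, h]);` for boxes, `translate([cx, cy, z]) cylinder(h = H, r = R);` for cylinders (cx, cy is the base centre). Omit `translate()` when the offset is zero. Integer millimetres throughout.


translate([495, 388, 0]) cylinder(h = 8, r = 137);
translate([495, 388, 8]) cylinder(h = 167, r = 65);
translate([495, 388, 175]) cylinder(h = 8, r = 137);


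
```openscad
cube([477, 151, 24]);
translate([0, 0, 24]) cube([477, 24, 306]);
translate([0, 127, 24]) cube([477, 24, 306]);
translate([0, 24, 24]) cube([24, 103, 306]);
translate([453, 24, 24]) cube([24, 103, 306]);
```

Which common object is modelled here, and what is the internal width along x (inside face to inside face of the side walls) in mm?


An open box. The internal width is 429 mm.

A 477×151 base slab with four walls standing on it — an open box. The base is 477 mm wide and the walls are 24 mm thick, so the internal width is 477 − 2 × 24 = 429 mm.


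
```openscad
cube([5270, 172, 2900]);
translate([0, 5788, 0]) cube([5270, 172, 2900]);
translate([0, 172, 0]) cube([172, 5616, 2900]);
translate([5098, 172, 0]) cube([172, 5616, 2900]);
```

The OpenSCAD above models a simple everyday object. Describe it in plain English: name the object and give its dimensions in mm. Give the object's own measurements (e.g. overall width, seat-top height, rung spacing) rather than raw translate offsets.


The wall frame of a small rectangular building: four walls, each 2900 mm tall and 172 mm thick, enclosing a footprint 5270 mm (x) by 5960 mm (y) outside-to-outside, with no floor or roof. The front and back walls (the −y and +y sides) span the full width; the two side walls fit between them.


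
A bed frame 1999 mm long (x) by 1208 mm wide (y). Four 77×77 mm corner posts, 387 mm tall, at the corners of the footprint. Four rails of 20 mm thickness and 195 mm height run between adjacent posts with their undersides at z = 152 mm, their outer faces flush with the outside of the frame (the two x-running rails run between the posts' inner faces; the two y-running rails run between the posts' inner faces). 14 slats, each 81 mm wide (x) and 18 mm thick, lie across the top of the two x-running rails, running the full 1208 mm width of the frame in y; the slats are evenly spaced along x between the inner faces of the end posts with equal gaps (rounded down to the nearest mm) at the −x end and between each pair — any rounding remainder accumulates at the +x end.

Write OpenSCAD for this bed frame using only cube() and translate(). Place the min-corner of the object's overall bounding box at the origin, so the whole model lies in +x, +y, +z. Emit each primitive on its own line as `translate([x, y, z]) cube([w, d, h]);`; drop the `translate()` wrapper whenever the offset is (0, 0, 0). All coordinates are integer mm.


cube([77, 77, 387]);
translate([0, 1131, 0]) cube([77, 77, 387]);
translate([1922, 0, 0]) cube([77, 77, 387]);
translate([1922, 1131, 0]) cube([77, 77, 387]);
translate([77, 0, 152]) cube([1845, 20, 195]);
translate([77, 1188, 152]) cube([1845, 20, 195]);
translate([0, 77, 152]) cube([20, 1054, 195]);
translate([1979, 77, 152]) cube([20, 1054, 195]);
translate([124, 0, 347]) cube([81, 1208, 18]);
translate([252, 0, 347]) cube([81, 1208, 18]);
translate([380, 0, 347]) cube([81, 1208, 18]);
translate([508, 0, 347]) cube([81, 1208, 18]);
translate([636, 0, 347]) cube([81, 1208, 18]);
translate([764, 0, 347]) cube([81, 1208, 18]);
translate([892, 0, 347]) cube([81, 1208, 18]);
translate([1020, 0, 347]) cube([81, 1208, 18]);
translate([1148, 0, 347]) cube([81, 1208, 18]);
translate([1276, 0, 347]) cube([81, 1208, 18]);
translate([1404, 0, 347]) cube([81, 1208, 18]);
translate([1532, 0, 347]) cube([81, 1208, 18]);
translate([1660, 0, 347]) cube([81, 1208, 18]);
translate([1788, 0, 347]) cube([81, 1208, 18]);


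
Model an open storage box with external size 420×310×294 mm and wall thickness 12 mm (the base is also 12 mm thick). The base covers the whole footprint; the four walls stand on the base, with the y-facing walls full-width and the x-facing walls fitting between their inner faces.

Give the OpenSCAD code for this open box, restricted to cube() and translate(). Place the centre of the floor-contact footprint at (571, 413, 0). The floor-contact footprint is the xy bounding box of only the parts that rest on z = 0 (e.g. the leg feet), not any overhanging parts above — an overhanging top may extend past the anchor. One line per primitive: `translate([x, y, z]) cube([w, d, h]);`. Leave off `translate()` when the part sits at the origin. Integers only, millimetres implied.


translate([361, 258, 0]) cube([420, 310, 12]);
translate([361, 258, 12]) cube([420, 12, 282]);
translate([361, 556, 12]) cube([420, 12, 282]);
translate([361, 270, 12]) cube([12, 286, 282]);
translate([769, 270, 12]) cube([12, 286, 282]);


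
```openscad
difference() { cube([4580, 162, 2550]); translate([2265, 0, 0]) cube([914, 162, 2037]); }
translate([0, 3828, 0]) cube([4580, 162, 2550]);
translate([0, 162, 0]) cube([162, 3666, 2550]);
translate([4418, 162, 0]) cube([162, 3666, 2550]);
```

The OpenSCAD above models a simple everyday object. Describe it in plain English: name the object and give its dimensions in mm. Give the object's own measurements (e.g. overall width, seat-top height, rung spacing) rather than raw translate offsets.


A single room: four walls, each 2550 mm tall and 162 mm thick, enclosing an outside footprint 4580×3990 mm (x × y), no floor or roof. The front and back walls (−y and +y sides) run the full x-width; the side walls fit between their inner faces. A door opening 914 mm wide and 2037 mm tall is cut through the front wall from the floor up, its −x edge 2265 mm from the wall's −x end.


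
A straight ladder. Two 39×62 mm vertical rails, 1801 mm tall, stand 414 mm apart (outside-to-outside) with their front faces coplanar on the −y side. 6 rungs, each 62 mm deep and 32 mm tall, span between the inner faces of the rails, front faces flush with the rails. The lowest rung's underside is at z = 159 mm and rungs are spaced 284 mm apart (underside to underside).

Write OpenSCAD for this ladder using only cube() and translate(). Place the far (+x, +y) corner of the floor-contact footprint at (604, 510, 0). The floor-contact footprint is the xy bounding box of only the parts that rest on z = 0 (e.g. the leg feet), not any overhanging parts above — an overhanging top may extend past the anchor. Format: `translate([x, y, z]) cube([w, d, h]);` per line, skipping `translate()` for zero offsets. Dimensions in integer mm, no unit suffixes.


translate([190, 448, 0]) cube([39, 62, 1801]);
translate([565, 448, 0]) cube([39, 62, 1801]);
translate([229, 448, 159]) cube([336, 62, 32]);
translate([229, 448, 443]) cube([336, 62, 32]);
translate([229, 448, 727]) cube([336, 62, 32]);
translate([229, 448, 1011]) cube([336, 62, 32]);
translate([229, 448, 1295]) cube([336, 62, 32]);
translate([229, 448, 1579]) cube([336, 62, 32]);


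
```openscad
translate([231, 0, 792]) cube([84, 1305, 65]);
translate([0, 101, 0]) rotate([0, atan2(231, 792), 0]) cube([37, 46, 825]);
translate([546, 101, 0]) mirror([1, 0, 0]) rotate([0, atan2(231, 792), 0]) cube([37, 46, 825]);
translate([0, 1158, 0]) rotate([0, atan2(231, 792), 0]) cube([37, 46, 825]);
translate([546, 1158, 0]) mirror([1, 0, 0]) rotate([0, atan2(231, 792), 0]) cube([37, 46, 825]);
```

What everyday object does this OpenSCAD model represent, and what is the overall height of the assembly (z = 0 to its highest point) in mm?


A sawhorse. The overall height is 857 mm.

A beam across two mirrored pairs of raked legs — a sawhorse. The beam's underside is at z = 792 (matching the legs' vertical rise in atan2(231, 792)) and the beam is 65 mm tall, so its top is at 792 + 65 = 857 mm. The raked legs top out at the beam's underside, so that is the highest point.


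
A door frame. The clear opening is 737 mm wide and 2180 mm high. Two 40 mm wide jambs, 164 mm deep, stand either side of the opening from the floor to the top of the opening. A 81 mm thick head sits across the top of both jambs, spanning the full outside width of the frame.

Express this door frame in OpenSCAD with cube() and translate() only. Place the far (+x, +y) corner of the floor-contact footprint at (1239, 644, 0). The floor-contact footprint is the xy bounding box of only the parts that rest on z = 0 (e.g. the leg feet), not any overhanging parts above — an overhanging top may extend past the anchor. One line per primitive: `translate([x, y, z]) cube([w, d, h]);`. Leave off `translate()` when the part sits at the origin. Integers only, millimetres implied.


translate([422, 480, 0]) cube([40, 164, 2180]);
translate([1199, 480, 0]) cube([40, 164, 2180]);
translate([422, 480, 2180]) cube([817, 164, 81]);


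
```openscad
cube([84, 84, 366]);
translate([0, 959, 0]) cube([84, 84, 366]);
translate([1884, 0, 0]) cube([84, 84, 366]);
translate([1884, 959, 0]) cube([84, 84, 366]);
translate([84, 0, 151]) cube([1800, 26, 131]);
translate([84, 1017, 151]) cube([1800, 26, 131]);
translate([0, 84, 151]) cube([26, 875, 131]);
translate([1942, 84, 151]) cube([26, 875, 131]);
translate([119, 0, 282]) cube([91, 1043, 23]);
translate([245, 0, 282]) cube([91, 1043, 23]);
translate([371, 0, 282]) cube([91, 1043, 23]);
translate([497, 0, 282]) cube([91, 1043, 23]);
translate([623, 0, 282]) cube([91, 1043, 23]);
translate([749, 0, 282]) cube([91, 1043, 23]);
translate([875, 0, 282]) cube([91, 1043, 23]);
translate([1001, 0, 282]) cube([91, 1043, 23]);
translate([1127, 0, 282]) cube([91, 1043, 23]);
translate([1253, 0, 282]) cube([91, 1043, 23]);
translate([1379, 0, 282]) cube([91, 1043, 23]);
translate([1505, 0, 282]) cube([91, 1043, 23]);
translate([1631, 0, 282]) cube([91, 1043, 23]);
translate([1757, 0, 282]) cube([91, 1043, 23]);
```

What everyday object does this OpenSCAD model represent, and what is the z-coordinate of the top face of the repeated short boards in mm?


A bed frame. The slat-top height is 305 mm.

Four posts, four rails, and a row of slats — a bed frame. Slats sit on the rails at z = 151 + 131 = 282; with slat thickness 23, the top is 305 mm.


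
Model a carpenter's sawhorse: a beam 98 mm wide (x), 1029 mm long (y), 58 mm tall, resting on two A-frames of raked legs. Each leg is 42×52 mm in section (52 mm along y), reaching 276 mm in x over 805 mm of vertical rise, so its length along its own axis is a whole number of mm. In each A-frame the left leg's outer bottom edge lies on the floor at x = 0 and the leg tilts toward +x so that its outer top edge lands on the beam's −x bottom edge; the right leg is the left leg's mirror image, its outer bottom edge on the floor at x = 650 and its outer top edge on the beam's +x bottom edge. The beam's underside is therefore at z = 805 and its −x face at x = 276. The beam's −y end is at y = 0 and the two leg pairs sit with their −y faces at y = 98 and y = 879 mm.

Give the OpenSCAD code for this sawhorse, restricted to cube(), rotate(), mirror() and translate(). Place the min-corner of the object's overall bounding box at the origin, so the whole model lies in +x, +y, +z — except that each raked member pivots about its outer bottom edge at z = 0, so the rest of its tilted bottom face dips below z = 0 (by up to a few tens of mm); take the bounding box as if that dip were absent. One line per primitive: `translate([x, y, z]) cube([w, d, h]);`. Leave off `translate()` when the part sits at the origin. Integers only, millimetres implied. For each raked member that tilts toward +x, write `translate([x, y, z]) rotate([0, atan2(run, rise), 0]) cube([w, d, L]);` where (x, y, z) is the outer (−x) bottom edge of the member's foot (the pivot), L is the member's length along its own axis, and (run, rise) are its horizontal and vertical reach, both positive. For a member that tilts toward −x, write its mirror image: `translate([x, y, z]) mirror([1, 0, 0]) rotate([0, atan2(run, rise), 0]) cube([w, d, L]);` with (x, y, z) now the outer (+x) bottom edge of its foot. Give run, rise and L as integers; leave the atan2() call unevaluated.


// leg length = √(276² + 805²) = 851
// right-leg outer foot x = 2·276 + 98 = 650
// beam min-corner = (276, 0, 805)
translate([276, 0, 805]) cube([98, 1029, 58]);
translate([0, 98, 0]) rotate([0, atan2(276, 805), 0]) cube([42, 52, 851]);
translate([650, 98, 0]) mirror([1, 0, 0]) rotate([0, atan2(276, 805), 0]) cube([42, 52, 851]);
translate([0, 879, 0]) rotate([0, atan2(276, 805), 0]) cube([42, 52, 851]);
translate([650, 879, 0]) mirror([1, 0, 0]) rotate([0, atan2(276, 805), 0]) cube([42, 52, 851]);


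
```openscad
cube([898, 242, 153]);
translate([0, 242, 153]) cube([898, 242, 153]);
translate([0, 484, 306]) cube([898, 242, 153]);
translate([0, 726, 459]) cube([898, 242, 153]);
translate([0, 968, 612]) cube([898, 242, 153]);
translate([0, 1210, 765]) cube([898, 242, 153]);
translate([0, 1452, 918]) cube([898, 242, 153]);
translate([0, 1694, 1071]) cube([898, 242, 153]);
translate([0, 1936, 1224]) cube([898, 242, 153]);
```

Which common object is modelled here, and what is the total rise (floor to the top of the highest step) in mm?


A staircase. The total rise is 1377 mm.

9 identical blocks, each offset up and back from the previous — a staircase. Each step is 153 mm tall and there are 9 of them, so the total rise is 9 × 153 = 1377 mm.


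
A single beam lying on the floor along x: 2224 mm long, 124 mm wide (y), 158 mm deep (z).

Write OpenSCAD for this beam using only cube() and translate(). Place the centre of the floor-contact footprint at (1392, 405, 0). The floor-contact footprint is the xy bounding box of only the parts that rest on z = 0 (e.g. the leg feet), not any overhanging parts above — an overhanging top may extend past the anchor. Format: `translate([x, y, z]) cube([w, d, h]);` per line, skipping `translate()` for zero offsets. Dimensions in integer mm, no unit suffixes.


translate([280, 343, 0]) cube([2224, 124, 158]);


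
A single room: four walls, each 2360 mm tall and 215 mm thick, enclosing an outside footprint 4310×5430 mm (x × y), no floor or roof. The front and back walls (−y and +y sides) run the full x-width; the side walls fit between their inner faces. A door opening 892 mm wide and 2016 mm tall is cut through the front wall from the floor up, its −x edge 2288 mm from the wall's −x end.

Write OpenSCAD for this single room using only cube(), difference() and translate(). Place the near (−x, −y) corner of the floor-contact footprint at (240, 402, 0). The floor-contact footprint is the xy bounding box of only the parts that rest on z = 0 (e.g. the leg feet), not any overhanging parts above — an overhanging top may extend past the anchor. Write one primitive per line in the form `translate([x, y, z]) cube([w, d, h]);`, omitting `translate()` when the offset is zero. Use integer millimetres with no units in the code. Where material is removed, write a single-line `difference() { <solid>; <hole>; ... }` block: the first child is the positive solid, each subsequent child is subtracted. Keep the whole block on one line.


difference() { translate([240, 402, 0]) cube([4310, 215, 2360]); translate([2528, 402, 0]) cube([892, 215, 2016]); }
translate([240, 5617, 0]) cube([4310, 215, 2360]);
translate([240, 617, 0]) cube([215, 5000, 2360]);
translate([4335, 617, 0]) cube([215, 5000, 2360]);


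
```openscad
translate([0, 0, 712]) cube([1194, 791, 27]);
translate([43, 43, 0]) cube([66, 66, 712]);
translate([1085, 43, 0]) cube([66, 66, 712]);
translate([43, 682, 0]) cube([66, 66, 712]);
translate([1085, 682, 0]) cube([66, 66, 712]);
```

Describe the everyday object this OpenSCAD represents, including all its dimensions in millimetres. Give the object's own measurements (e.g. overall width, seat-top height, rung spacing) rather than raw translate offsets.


A table: top 1194 mm (x) × 791 mm (y), 27 mm thick, upper face at z = 739 mm, on four 66×66 mm square legs, each inset 43 mm from the nearest pair of top edges from z = 0 to the bottom of the top.


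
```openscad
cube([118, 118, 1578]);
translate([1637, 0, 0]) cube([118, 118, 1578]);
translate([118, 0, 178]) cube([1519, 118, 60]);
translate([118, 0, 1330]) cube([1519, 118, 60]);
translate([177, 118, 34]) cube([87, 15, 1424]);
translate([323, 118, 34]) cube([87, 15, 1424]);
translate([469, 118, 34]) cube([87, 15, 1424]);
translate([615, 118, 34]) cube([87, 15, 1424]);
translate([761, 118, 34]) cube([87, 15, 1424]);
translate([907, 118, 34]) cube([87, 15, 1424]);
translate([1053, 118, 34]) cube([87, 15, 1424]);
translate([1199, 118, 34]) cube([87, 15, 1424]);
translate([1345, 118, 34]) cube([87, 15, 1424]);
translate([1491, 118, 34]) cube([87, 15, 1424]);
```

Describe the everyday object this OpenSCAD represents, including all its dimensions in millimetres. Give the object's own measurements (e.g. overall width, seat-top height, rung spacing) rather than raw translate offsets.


A fence section. Two 118×118 mm posts, 1578 mm tall, stand on the floor with a clear span of 1519 mm between their inner faces. Two horizontal rails of 118×60 mm section span the gap between the posts with their undersides at z = 178 mm and z = 1330 mm, flush with the posts' −y face. 10 pickets, each 87 mm wide, 15 mm thick and 1424 mm tall, are fixed to the +y face of the rails with their bottoms at z = 34 mm, spaced across the span with a 59 mm gap after the −x post and between neighbouring pickets and before the +x post.


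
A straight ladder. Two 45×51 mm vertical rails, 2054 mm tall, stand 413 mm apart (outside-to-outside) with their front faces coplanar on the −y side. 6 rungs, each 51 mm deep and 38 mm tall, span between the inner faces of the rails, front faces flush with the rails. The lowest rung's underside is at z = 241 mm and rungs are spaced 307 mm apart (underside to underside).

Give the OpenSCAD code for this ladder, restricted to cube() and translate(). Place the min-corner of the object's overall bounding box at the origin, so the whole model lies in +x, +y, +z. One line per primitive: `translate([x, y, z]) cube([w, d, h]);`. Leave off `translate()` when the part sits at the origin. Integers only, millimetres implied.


cube([45, 51, 2054]);
translate([368, 0, 0]) cube([45, 51, 2054]);
translate([45, 0, 241]) cube([323, 51, 38]);
translate([45, 0, 548]) cube([323, 51, 38]);
translate([45, 0, 855]) cube([323, 51, 38]);
translate([45, 0, 1162]) cube([323, 51, 38]);
translate([45, 0, 1469]) cube([323, 51, 38]);
translate([45, 0, 1776]) cube([323, 51, 38]);


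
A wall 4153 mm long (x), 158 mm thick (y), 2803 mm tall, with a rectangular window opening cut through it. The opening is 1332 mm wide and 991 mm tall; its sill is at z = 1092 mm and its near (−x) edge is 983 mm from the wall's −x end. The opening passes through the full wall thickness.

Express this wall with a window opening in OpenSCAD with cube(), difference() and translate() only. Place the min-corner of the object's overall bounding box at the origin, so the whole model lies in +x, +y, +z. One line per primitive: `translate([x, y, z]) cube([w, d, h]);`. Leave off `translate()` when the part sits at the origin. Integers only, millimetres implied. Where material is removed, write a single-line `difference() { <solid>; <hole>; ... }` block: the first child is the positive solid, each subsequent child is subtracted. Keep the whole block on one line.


difference() { cube([4153, 158, 2803]); translate([983, 0, 1092]) cube([1332, 158, 991]); }


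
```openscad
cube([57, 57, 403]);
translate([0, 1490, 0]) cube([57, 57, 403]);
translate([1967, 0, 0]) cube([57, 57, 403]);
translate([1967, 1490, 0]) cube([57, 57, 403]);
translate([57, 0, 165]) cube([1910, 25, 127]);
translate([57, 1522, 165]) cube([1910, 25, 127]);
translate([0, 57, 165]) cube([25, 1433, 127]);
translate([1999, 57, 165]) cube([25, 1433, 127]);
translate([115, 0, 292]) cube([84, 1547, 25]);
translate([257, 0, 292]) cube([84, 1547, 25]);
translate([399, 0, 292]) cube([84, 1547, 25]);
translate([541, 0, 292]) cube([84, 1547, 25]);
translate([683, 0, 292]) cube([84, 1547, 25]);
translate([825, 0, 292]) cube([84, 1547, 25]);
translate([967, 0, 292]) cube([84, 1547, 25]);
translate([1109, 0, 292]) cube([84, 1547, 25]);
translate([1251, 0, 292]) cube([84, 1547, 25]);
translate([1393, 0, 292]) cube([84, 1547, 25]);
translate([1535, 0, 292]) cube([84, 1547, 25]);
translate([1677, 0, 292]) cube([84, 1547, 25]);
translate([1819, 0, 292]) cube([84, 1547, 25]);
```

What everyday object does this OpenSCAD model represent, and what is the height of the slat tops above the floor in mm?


A bed frame. The slat-top height is 317 mm.

Four posts, four rails, and a row of slats — a bed frame. Slats sit on the rails at z = 165 + 127 = 292; with slat thickness 25, the top is 317 mm.


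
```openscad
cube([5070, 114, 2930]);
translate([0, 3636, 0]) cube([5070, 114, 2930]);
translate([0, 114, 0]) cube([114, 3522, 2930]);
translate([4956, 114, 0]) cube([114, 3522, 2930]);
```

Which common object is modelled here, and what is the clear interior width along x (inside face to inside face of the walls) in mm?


A house (or room) frame. The interior width is 4842 mm.

Four 2930 mm walls enclosing a rectangle with no floor or roof — a room or house frame. Outside width is 5070 mm and wall thickness is 114 mm, so the interior width is 5070 − 2 × 114 = 4842 mm.


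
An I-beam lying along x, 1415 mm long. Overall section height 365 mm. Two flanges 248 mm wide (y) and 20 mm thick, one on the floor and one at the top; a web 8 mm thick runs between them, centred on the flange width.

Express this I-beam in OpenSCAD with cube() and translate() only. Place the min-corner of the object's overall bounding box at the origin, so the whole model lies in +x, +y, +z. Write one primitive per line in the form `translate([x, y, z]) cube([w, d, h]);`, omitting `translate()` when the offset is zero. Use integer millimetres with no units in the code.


cube([1415, 248, 20]);
translate([0, 120, 20]) cube([1415, 8, 325]);
translate([0, 0, 345]) cube([1415, 248, 20]);


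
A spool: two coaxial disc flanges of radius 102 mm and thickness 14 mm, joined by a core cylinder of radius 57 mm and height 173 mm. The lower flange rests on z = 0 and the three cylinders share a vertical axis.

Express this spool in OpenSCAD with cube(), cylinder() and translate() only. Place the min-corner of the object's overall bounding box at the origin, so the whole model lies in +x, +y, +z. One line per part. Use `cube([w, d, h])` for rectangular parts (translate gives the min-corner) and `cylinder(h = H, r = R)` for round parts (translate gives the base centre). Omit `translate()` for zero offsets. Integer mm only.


translate([102, 102, 0]) cylinder(h = 14, r = 102);
translate([102, 102, 14]) cylinder(h = 173, r = 57);
translate([102, 102, 187]) cylinder(h = 14, r = 102);


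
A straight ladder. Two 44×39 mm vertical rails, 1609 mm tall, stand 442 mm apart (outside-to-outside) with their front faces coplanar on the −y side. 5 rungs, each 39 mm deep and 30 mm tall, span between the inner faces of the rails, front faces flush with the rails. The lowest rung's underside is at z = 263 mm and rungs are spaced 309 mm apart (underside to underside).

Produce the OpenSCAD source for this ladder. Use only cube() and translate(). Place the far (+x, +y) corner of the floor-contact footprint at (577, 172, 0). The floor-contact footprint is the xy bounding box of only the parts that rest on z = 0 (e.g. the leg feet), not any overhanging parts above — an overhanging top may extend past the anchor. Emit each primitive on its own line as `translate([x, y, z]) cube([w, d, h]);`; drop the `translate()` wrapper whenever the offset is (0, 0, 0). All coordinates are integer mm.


translate([135, 133, 0]) cube([44, 39, 1609]);
translate([533, 133, 0]) cube([44, 39, 1609]);
translate([179, 133, 263]) cube([354, 39, 30]);
translate([179, 133, 572]) cube([354, 39, 30]);
translate([179, 133, 881]) cube([354, 39, 30]);
translate([179, 133, 1190]) cube([354, 39, 30]);
translate([179, 133, 1499]) cube([354, 39, 30]);


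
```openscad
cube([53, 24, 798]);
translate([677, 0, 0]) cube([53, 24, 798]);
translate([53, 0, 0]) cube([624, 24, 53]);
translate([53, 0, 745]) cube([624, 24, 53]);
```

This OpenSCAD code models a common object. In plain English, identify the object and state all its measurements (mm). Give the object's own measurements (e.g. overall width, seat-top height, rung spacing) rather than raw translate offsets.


A rectangular picture frame lying in the x–z plane (depth along y). The opening is 624 mm wide (x) by 692 mm tall (z), surrounded by a border 53 mm wide on all four sides. The frame is 24 mm deep and is made of two full-height vertical stiles with two horizontal rails fitted between them.


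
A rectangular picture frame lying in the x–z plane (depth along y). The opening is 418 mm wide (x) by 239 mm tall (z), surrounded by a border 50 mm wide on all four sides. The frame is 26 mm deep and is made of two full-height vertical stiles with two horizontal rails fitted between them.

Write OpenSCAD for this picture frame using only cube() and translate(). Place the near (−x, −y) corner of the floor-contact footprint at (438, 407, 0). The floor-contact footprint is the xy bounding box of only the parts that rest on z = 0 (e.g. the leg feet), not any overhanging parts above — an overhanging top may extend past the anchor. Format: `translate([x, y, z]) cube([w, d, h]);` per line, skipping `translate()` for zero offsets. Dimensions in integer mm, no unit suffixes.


translate([438, 407, 0]) cube([50, 26, 339]);
translate([906, 407, 0]) cube([50, 26, 339]);
translate([488, 407, 0]) cube([418, 26, 50]);
translate([488, 407, 289]) cube([418, 26, 50]);


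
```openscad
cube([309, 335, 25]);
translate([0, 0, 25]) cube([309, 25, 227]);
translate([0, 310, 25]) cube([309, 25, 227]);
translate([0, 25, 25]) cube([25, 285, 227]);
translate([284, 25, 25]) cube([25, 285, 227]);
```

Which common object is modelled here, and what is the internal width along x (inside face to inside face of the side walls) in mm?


An open box. The internal width is 259 mm.

A 309×335 base slab with four walls standing on it — an open box. The base is 309 mm wide and the walls are 25 mm thick, so the internal width is 309 − 2 × 25 = 259 mm.


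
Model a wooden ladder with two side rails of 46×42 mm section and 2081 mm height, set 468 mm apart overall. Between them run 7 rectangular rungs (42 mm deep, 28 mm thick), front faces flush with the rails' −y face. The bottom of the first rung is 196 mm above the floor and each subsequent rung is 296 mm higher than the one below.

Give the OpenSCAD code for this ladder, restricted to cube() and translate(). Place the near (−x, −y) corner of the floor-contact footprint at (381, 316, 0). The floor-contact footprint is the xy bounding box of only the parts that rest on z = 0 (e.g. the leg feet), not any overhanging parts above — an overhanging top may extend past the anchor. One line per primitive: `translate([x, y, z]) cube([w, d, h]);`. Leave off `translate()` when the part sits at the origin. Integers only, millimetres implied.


// rung span = 468 - 2*46 = 376
// rung[k] z = 196 + k*296
translate([381, 316, 0]) cube([46, 42, 2081]);
translate([803, 316, 0]) cube([46, 42, 2081]);
translate([427, 316, 196]) cube([376, 42, 28]);
translate([427, 316, 492]) cube([376, 42, 28]);
translate([427, 316, 788]) cube([376, 42, 28]);
translate([427, 316, 1084]) cube([376, 42, 28]);
translate([427, 316, 1380]) cube([376, 42, 28]);
translate([427, 316, 1676]) cube([376, 42, 28]);
translate([427, 316, 1972]) cube([376, 42, 28]);


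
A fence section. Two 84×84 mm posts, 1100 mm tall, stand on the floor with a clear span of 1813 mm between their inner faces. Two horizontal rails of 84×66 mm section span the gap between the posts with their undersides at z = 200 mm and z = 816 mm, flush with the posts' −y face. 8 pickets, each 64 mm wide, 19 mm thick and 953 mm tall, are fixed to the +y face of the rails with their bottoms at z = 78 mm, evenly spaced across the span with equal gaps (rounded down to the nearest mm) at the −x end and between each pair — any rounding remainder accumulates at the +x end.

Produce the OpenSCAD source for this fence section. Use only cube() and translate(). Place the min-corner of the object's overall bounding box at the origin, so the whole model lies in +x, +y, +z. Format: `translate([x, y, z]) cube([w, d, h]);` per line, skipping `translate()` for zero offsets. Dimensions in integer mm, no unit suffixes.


cube([84, 84, 1100]);
translate([1897, 0, 0]) cube([84, 84, 1100]);
translate([84, 0, 200]) cube([1813, 84, 66]);
translate([84, 0, 816]) cube([1813, 84, 66]);
translate([228, 84, 78]) cube([64, 19, 953]);
translate([436, 84, 78]) cube([64, 19, 953]);
translate([644, 84, 78]) cube([64, 19, 953]);
translate([852, 84, 78]) cube([64, 19, 953]);
translate([1060, 84, 78]) cube([64, 19, 953]);
translate([1268, 84, 78]) cube([64, 19, 953]);
translate([1476, 84, 78]) cube([64, 19, 953]);
translate([1684, 84, 78]) cube([64, 19, 953]);


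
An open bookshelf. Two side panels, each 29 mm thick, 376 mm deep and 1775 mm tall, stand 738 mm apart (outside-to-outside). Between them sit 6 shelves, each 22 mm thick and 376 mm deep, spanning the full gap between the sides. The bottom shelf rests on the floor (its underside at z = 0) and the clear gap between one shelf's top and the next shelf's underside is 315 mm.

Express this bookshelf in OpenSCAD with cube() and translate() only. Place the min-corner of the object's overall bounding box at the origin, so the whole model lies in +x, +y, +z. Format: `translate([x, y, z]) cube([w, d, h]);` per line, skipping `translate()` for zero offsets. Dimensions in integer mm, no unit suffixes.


cube([29, 376, 1775]);
translate([709, 0, 0]) cube([29, 376, 1775]);
translate([29, 0, 0]) cube([680, 376, 22]);
translate([29, 0, 337]) cube([680, 376, 22]);
translate([29, 0, 674]) cube([680, 376, 22]);
translate([29, 0, 1011]) cube([680, 376, 22]);
translate([29, 0, 1348]) cube([680, 376, 22]);
translate([29, 0, 1685]) cube([680, 376, 22]);


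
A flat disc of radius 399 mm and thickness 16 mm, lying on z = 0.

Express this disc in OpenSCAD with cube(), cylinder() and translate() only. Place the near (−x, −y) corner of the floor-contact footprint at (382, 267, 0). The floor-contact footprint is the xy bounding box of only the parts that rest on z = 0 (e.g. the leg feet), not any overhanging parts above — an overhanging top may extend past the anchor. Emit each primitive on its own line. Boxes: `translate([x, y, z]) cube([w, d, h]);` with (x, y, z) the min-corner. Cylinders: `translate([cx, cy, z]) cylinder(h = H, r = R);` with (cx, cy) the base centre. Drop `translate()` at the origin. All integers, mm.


translate([781, 666, 0]) cylinder(h = 16, r = 399);


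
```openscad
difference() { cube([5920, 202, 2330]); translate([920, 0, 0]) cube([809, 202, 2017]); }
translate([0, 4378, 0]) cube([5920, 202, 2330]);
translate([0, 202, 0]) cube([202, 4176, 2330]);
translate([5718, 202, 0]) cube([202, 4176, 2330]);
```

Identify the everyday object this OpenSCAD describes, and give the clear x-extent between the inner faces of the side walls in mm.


A single room. The interior width is 5516 mm.

Four walls enclosing a rectangle with a door in the front wall — a room. Outside width 5920 minus two 202 mm walls gives 5516 mm.


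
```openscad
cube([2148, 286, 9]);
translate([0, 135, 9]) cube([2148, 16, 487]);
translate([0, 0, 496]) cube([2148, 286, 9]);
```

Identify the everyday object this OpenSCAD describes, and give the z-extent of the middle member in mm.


An I-beam. The web height is 487 mm.

Two wide flanges with a thin centred web — an I-beam. Overall 505 mm minus two 9 mm flanges gives a web of 505 − 2·9 = 487 mm.


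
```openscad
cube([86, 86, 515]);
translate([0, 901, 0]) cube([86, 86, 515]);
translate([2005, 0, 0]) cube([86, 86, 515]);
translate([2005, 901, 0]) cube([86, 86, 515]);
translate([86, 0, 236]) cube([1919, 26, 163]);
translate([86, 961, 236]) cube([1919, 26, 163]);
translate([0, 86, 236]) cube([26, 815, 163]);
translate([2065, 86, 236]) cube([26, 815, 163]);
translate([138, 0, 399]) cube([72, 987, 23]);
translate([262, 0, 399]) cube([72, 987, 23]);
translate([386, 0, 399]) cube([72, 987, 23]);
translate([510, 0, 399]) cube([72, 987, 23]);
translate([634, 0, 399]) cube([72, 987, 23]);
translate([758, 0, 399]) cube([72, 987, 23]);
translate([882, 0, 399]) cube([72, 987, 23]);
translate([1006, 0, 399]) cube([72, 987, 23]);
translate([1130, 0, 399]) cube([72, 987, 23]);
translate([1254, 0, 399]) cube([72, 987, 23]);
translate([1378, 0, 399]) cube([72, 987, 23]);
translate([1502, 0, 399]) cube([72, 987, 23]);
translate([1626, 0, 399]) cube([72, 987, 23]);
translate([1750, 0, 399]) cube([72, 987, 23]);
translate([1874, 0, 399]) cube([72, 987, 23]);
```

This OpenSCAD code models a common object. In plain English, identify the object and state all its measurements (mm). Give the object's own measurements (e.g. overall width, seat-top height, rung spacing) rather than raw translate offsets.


A bed frame 2091 mm long (x) by 987 mm wide (y). Four 86×86 mm corner posts, 515 mm tall, at the corners of the footprint. Four rails of 26 mm thickness and 163 mm height run between adjacent posts with their undersides at z = 236 mm, their outer faces flush with the outside of the frame (the two x-running rails run between the posts' inner faces; the two y-running rails run between the posts' inner faces). 15 slats, each 72 mm wide (x) and 23 mm thick, lie across the top of the two x-running rails, running the full 987 mm width of the frame in y; along x they sit between the end posts with a 52 mm gap after the −x posts and between neighbouring slats, leaving 59 mm before the +x posts.


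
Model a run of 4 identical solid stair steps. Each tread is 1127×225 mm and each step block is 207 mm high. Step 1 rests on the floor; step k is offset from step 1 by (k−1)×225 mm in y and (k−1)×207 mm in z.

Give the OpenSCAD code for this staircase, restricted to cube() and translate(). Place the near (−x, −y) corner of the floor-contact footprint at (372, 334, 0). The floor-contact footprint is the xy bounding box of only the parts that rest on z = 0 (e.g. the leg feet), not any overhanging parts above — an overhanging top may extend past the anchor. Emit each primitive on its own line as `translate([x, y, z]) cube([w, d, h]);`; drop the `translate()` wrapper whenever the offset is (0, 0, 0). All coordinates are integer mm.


translate([372, 334, 0]) cube([1127, 225, 207]);
translate([372, 559, 207]) cube([1127, 225, 207]);
translate([372, 784, 414]) cube([1127, 225, 207]);
translate([372, 1009, 621]) cube([1127, 225, 207]);


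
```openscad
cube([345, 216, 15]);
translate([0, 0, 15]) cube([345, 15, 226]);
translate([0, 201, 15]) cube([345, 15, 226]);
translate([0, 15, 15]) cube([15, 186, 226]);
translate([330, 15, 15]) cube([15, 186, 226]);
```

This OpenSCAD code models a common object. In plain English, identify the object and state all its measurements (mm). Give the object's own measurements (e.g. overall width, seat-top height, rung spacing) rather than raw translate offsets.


An open-topped rectangular box: outside dimensions 345×216×241 mm, with a uniform wall and base thickness of 15 mm. The base is a full 345×216 slab on the floor; four walls sit on top of the base. The front and back walls (the −y and +y sides) span the full width; the two side walls fit between them.


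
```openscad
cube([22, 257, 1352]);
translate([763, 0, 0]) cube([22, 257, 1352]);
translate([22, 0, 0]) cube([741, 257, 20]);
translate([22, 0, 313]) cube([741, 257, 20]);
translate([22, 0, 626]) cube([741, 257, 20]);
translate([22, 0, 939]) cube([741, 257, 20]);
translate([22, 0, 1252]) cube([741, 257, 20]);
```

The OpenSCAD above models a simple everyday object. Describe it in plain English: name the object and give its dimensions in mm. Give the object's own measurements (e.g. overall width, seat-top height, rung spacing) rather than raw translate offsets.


An open bookshelf. Two side panels, each 22 mm thick, 257 mm deep and 1352 mm tall, stand 785 mm apart (outside-to-outside). Between them sit 5 shelves, each 20 mm thick and 257 mm deep, spanning the full gap between the sides. The bottom shelf rests on the floor (its underside at z = 0) and the clear gap between one shelf's top and the next shelf's underside is 293 mm.


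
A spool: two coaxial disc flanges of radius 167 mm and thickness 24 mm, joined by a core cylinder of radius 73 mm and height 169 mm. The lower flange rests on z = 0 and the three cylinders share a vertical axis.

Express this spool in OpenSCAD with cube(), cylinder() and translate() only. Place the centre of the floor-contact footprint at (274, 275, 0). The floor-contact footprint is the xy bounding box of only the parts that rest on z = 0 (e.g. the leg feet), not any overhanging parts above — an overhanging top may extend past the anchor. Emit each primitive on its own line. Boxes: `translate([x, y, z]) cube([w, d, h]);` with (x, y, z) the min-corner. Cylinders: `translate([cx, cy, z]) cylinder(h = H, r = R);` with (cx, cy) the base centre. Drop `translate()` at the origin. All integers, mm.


translate([274, 275, 0]) cylinder(h = 24, r = 167);
translate([274, 275, 24]) cylinder(h = 169, r = 73);
translate([274, 275, 193]) cylinder(h = 24, r = 167);


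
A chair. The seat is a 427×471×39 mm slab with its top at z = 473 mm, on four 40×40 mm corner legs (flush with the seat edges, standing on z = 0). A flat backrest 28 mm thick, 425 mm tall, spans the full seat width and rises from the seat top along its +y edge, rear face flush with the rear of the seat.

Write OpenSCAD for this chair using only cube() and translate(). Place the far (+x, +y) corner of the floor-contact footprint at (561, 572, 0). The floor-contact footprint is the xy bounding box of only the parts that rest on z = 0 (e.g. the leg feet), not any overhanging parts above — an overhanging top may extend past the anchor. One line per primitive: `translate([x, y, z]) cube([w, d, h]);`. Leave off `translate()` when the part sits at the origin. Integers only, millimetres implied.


// leg_h = 473 - 39 = 434
translate([134, 101, 434]) cube([427, 471, 39]);
translate([134, 101, 0]) cube([40, 40, 434]);
translate([521, 101, 0]) cube([40, 40, 434]);
translate([134, 532, 0]) cube([40, 40, 434]);
translate([521, 532, 0]) cube([40, 40, 434]);
translate([134, 544, 473]) cube([427, 28, 425]);
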